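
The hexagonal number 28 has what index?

4

Set n(2n−1) = 28, giving 2n² − n − 28 = 0.
The discriminant is 1 + 8·28 = 225, and √225 = 15.
So n = (1 + 15) / 4 = 16/4 = 4.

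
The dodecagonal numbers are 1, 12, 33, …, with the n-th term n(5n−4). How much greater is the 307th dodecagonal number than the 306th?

Consecutive dodecagonal numbers differ by 10n − 9: here 10·307 − 9 = 3061.

3061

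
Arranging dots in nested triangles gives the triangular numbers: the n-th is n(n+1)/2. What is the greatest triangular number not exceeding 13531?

13530

Solve n(n+1)/2 ≤ 13531 for integer n.
n = 164 gives 13530 ≤ 13531, while n = 165 gives 13695 > 13531; so the answer is 13530.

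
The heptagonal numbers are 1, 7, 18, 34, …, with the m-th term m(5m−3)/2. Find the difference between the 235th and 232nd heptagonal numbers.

3498

235·(5·235 − 3)/2 = 137710 and 232·(5·232 − 3)/2 = 134212.
Difference: 137710 − 134212 = 3498.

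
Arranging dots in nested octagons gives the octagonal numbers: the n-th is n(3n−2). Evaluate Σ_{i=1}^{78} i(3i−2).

477555

Σ i(3i−2) = 3Σi² − 2Σi over i = 1..78.
Σi = 3081 and Σi² = 161239.
3·161239 − 2·3081 = 477555.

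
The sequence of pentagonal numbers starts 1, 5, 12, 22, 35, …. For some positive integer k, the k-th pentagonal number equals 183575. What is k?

Set n(3n−1)/2 = 183575, giving 3n² − n − 367150 = 0.
The discriminant is 1 + 24·183575 = 4405801, and √4405801 = 2099.
So n = (1 + 2099) / 6 = 2100/6 = 350.
Check: 350·(3·350 − 1)/2 = 183575. ✓

350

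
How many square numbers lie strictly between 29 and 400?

14

The n-th square number is n².
Smallest index with value > 29: n = 6 (giving 36).
Largest index with value < 400: n = 19 (giving 361).
Indices 6 through 19: 14 terms.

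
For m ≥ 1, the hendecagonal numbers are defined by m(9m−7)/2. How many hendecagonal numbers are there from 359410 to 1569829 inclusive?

309

The n-th hendecagonal number is n(9n−7)/2.
Smallest index with value ≥ 359410: n = 283 (giving 359410).
Largest index with value ≤ 1569829: n = 591 (giving 1569696).
Indices 283 through 591: 309 terms.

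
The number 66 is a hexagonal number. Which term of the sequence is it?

Set n(2n−1) = 66, giving 2n² − n − 66 = 0.
The discriminant is 1 + 8·66 = 529, and √529 = 23.
So n = (1 + 23) / 4 = 24/4 = 6.

6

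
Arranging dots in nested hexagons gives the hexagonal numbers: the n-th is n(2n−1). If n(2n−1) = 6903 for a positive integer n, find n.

Set n(2n−1) = 6903, giving 2n² − n − 6903 = 0.
So n = (1 + 235) / 4 = 236/4 = 59.

59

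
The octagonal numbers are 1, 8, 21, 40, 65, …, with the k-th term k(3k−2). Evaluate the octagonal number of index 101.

101·(3·101 − 2) = 101·301 = 30401.

30401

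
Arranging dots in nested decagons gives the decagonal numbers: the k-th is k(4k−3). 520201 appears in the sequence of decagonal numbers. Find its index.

361

Set n(4n−3) = 520201, giving 4n² − 3n − 520201 = 0.
The discriminant is 9 + 16·520201 = 8323225, and √8323225 = 2885.
So n = (3 + 2885) / 8 = 2888/8 = 361.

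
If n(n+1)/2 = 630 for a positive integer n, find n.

Set n(n+1)/2 = 630, giving n² + n − 1260 = 0.
So n = (-1 + 71) / 2 = 70/2 = 35.

35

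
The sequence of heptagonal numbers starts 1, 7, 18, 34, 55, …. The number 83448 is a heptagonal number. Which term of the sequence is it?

183

Set n(5n−3)/2 = 83448, giving 5n² − 3n − 166896 = 0.
So n = (3 + 1827) / 10 = 1830/10 = 183.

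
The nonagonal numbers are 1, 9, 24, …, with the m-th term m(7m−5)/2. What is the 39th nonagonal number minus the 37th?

39·(7·39 − 5)/2 = 5226 and 37·(7·37 − 5)/2 = 4699.
Difference: 5226 − 4699 = 527.

527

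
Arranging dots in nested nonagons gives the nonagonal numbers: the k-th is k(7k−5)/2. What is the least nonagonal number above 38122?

38325

Solve n(7n−5)/2 > 38122 for integer n.
The largest n with value ≤ 38122 is 104 (since 37596 ≤ 38122 < 38325), so the first above is n = 105, value 38325.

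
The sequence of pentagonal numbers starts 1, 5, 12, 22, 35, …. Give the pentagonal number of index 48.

3432

The 48th pentagonal number is n(3n−1)/2 with n = 48.
48·(3·48 − 1)/2 = 48·143/2 = 3432.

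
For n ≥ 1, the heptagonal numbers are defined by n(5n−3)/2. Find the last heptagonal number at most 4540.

Solve n(5n−3)/2 ≤ 4540 for integer n.
n = 42 gives 4347 ≤ 4540, while n = 43 gives 4558 > 4540; so the answer is 4347.

4347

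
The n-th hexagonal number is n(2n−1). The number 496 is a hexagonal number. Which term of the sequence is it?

16

Set n(2n−1) = 496, giving 2n² − n − 496 = 0.
The discriminant is 1 + 8·496 = 3969, and √3969 = 63.
So n = (1 + 63) / 4 = 64/4 = 16.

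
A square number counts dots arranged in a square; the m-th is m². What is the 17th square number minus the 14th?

17² = 289 and 14² = 196.
Difference: 289 − 196 = 93.

93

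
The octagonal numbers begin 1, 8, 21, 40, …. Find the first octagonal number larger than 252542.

Solve n(3n−2) > 252542 for integer n.
The largest n with value ≤ 252542 is 290 (since 251720 ≤ 252542 < 253461), so the first above is n = 291, value 253461.

253461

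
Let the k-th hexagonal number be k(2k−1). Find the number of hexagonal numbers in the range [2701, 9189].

The n-th hexagonal number is n(2n−1).
Smallest index with value ≥ 2701: n = 37 (giving 2701).
Largest index with value ≤ 9189: n = 68 (giving 9180).
Indices 37 through 68: 32 terms.

32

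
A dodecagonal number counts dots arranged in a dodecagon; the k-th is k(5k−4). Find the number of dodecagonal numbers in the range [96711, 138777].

28

The n-th dodecagonal number is n(5n−4).
Smallest index with value ≥ 96711: n = 140 (giving 97440).
Largest index with value ≤ 138777: n = 167 (giving 138777).
Indices 140 through 167: 28 terms.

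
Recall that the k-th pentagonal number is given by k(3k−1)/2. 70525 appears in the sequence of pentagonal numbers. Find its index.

217

Set n(3n−1)/2 = 70525, giving 3n² − n − 141050 = 0.
So n = (1 + 1301) / 6 = 1302/6 = 217.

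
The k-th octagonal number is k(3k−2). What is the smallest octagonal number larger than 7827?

8008

Solve n(3n−2) > 7827 for integer n.
The largest n with value ≤ 7827 is 51 (since 7701 ≤ 7827 < 8008), so the first above is n = 52, value 8008.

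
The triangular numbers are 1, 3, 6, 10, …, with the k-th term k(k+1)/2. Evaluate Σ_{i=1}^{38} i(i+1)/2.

Σ i(i+1)/2 = (Σi² + Σi) / 2 over i = 1..38.
Σi = 741 and Σi² = 19019.
(1·19019 + 1·741) / 2 = 19760/2 = 9880.

9880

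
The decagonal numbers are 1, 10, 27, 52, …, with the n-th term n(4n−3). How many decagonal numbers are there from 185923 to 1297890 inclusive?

The n-th decagonal number is n(4n−3).
Smallest index with value ≥ 185923: n = 216 (giving 185976).
Largest index with value ≤ 1297890: n = 570 (giving 1297890).
Indices 216 through 570: 355 terms.

355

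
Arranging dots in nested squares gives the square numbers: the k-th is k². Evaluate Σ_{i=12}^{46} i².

33005

Σ_{i=12}^{46} i² = 33511 − 506 = 33005.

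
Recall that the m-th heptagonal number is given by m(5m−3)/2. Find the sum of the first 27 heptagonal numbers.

16758

Σ i(5i−3)/2 = (5Σi² − 3Σi) / 2 over i = 1..27.
Σi = 378 and Σi² = 6930.
(5·6930 − 3·378) / 2 = 33516/2 = 16758.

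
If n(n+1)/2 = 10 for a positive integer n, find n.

Set n(n+1)/2 = 10, giving n² + n − 20 = 0.
The discriminant is 1 + 8·10 = 81, and √81 = 9.
So n = (-1 + 9) / 2 = 8/2 = 4.
Check: 4·5/2 = 10. ✓

4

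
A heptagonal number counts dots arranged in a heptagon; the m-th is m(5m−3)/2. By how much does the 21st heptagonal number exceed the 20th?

Consecutive heptagonal numbers differ by 5n − 4: here 5·21 − 4 = 101.

101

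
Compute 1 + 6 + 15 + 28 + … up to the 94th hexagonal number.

Σ i(2i−1) = 2Σi² − Σi over i = 1..94.
Σi = 4465 and Σi² = 281295.
2·281295 − 1·4465 = 558125.

558125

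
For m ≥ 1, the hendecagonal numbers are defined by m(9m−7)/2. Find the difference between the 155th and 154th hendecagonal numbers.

1387

Consecutive hendecagonal numbers differ by 9n − 8: here 9·155 − 8 = 1387.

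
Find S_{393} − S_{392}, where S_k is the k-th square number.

n² − (n−1)² = 2n − 1, so 393² − 392² = 2·393 − 1 = 785.

785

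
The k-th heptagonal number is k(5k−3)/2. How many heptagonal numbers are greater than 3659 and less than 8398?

The n-th heptagonal number is n(5n−3)/2.
Smallest index with value > 3659: n = 39 (giving 3744).
Largest index with value < 8398: n = 58 (giving 8323).
Indices 39 through 58: 20 terms.

20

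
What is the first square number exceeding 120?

121

Solve n² > 120 for integer n.
The largest n with value ≤ 120 is 10 (since 100 ≤ 120 < 121), so the first above is n = 11, value 121.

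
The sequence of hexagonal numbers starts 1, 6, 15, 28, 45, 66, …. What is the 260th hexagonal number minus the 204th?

51912

260·(2·260 − 1) = 134940 and 204·(2·204 − 1) = 83028.
Difference: 134940 − 83028 = 51912.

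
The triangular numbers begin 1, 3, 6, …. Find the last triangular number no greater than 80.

78

Solve n(n+1)/2 ≤ 80 for integer n.
n = 12 gives 78 ≤ 80, while n = 13 gives 91 > 80; so the answer is 78.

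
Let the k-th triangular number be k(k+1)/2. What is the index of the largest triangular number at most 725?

Solve n(n+1)/2 ≤ 725 for integer n.
n = 37 gives 703 ≤ 725, while n = 38 gives 741 > 725; so the answer is index 37.

37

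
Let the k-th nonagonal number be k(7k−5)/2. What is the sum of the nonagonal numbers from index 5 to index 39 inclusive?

69860

Σ i(7i−5)/2 = (7Σi² − 5Σi) / 2 over i = 5..39.
Σi = 780 − 10 = 770 and Σi² = 20540 − 30 = 20510.
(7·20510 − 5·770) / 2 = 139720/2 = 69860.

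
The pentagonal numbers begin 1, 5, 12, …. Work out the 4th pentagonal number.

22

The 4th pentagonal number is n(3n−1)/2 with n = 4.
4·(3·4 − 1)/2 = 4·11/2 = 22.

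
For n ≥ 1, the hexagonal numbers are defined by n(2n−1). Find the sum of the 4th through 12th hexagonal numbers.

1200

Σ i(2i−1) = 2Σi² − Σi over i = 4..12.
Σi = 78 − 6 = 72 and Σi² = 650 − 14 = 636.
2·636 − 1·72 = 1200.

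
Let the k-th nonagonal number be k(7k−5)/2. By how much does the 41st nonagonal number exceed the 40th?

Consecutive nonagonal numbers differ by 7n − 6: here 7·41 − 6 = 281.

281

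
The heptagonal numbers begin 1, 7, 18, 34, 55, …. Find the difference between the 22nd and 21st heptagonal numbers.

106

Consecutive heptagonal numbers differ by 5n − 4: here 5·22 − 4 = 106.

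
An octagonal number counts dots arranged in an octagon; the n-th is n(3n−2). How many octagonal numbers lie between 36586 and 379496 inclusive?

The n-th octagonal number is n(3n−2).
Smallest index with value ≥ 36586: n = 111 (giving 36741).
Largest index with value ≤ 379496: n = 356 (giving 379496).
Indices 111 through 356: 246 terms.

246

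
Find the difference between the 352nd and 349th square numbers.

352² = 123904 and 349² = 121801.
Difference: 123904 − 121801 = 2103.

2103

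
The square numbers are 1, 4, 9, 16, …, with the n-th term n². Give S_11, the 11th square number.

121

The 11th square number is n² with n = 11.
11² = 121.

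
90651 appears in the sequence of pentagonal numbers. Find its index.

246

Set n(3n−1)/2 = 90651, giving 3n² − n − 181302 = 0.
The discriminant is 1 + 24·90651 = 2175625, and √2175625 = 1475.
So n = (1 + 1475) / 6 = 1476/6 = 246.
Check: 246·(3·246 − 1)/2 = 90651. ✓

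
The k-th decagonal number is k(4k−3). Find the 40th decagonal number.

40·(4·40 − 3) = 40·157 = 6280.

6280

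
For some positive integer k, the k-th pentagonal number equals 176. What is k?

11

Set n(3n−1)/2 = 176, giving 3n² − n − 352 = 0.
The discriminant is 1 + 24·176 = 4225, and √4225 = 65.
So n = (1 + 65) / 6 = 66/6 = 11.
Check: 11·(3·11 − 1)/2 = 176. ✓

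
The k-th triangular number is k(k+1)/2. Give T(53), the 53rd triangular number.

The 53rd triangular number is n(n+1)/2 with n = 53.
53·54/2 = 2862/2 = 1431.

1431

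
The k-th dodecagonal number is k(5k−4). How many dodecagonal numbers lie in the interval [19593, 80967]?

The n-th dodecagonal number is n(5n−4).
Smallest index with value ≥ 19593: n = 63 (giving 19593).
Largest index with value ≤ 80967: n = 127 (giving 80137).
Indices 63 through 127: 65 terms.

65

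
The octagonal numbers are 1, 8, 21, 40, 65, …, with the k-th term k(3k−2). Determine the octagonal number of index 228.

155496

The 228th octagonal number is n(3n−2) with n = 228.
228·(3·228 − 2) = 228·682 = 155496.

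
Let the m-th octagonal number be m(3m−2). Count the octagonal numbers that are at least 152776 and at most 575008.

213

The n-th octagonal number is n(3n−2).
Smallest index with value ≥ 152776: n = 226 (giving 152776).
Largest index with value ≤ 575008: n = 438 (giving 574656).
Indices 226 through 438: 213 terms.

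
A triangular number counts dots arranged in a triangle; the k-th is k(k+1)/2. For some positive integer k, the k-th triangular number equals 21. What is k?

Set n(n+1)/2 = 21, giving n² + n − 42 = 0.
The discriminant is 1 + 8·21 = 169, and √169 = 13.
So n = (-1 + 13) / 2 = 12/2 = 6.

6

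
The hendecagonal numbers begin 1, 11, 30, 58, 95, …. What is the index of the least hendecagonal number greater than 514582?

339

Solve n(9n−7)/2 > 514582 for integer n.
The largest n with value ≤ 514582 is 338 (since 512915 ≤ 514582 < 515958), so the first above is n = 339, value 515958.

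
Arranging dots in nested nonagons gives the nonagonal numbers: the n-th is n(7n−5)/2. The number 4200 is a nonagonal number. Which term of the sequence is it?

35

Set n(7n−5)/2 = 4200, giving 7n² − 5n − 8400 = 0.
The discriminant is 25 + 56·4200 = 235225, and √235225 = 485.
So n = (5 + 485) / 14 = 490/14 = 35.
Check: 35·(7·35 − 5)/2 = 4200. ✓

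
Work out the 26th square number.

26² = 676.

676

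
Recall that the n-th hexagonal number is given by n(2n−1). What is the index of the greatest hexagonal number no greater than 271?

Solve n(2n−1) ≤ 271 for integer n.
n = 11 gives 231 ≤ 271, while n = 12 gives 276 > 271; so the answer is index 11.

11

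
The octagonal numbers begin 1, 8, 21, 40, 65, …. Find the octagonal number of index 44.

The 44th octagonal number is n(3n−2) with n = 44.
44·(3·44 − 2) = 44·130 = 5720.

5720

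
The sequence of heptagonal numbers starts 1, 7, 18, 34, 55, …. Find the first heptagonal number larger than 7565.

Solve n(5n−3)/2 > 7565 for integer n.
The largest n with value ≤ 7565 is 55 (since 7480 ≤ 7565 < 7756), so the first above is n = 56, value 7756.

7756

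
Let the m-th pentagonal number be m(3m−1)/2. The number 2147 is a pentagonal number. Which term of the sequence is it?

38

Set n(3n−1)/2 = 2147, giving 3n² − n − 4294 = 0.
So n = (1 + 227) / 6 = 228/6 = 38.
Check: 38·(3·38 − 1)/2 = 2147. ✓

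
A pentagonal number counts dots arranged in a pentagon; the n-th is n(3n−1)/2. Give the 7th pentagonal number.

70

The 7th pentagonal number is n(3n−1)/2 with n = 7.
7·(3·7 − 1)/2 = 7·20/2 = 7·10 = 70.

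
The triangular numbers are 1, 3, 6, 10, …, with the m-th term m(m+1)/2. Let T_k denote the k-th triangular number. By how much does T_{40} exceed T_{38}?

40·41/2 = 820 and 38·39/2 = 741.
Difference: 820 − 741 = 79.

79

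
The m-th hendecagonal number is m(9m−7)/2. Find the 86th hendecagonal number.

32981

86·(9·86 − 7)/2 = 86·767/2 = 32981.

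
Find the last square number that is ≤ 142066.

141376

Solve n² ≤ 142066 for integer n.
n = 376 gives 141376 ≤ 142066, while n = 377 gives 142129 > 142066; so the answer is 141376.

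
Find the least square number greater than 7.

9

Solve n² > 7 for integer n.
The largest n with value ≤ 7 is 2 (since 4 ≤ 7 < 9), so the first above is n = 3, value 9.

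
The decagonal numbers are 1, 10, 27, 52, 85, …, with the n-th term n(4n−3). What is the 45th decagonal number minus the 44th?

353

Consecutive decagonal numbers differ by 8n − 7: here 8·45 − 7 = 353.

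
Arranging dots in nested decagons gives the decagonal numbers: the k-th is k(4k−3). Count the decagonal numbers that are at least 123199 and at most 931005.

The n-th decagonal number is n(4n−3).
Smallest index with value ≥ 123199: n = 176 (giving 123376).
Largest index with value ≤ 931005: n = 482 (giving 927850).
Indices 176 through 482: 307 terms.

307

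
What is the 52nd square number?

2704

The 52nd square number is n² with n = 52.
52² = 2704.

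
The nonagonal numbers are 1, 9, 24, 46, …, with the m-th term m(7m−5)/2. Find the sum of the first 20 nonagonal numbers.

Σ i(7i−5)/2 = (7Σi² − 5Σi) / 2 over i = 1..20.
Σi = 210 and Σi² = 2870.
(7·2870 − 5·210) / 2 = 19040/2 = 9520.

9520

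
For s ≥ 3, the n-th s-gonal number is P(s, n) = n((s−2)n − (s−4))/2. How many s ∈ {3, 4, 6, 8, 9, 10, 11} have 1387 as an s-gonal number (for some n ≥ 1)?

1

s = 3: P(3, 52) = 1378 and P(3, 53) = 1431; 1387 is not s-gonal.
s = 4: P(4, 37) = 1369 and P(4, 38) = 1444; 1387 is not s-gonal.
s = 6: P(6, 26) = 1326 and P(6, 27) = 1431; 1387 is not s-gonal.
s = 8: P(8, 21) = 1281 and P(8, 22) = 1408; 1387 is not s-gonal.
s = 9: P(9, 20) = 1350 and P(9, 21) = 1491; 1387 is not s-gonal.
s = 10: P(10, 19) = 1387. ✓
s = 11: P(11, 17) = 1241 and P(11, 18) = 1395; 1387 is not s-gonal.
Hits: s ∈ {10} → 1.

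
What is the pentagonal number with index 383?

383·(3·383 − 1)/2 = 383·1148/2 = 383·574 = 219842.

219842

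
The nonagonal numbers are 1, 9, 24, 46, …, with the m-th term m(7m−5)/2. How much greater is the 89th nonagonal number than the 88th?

Consecutive nonagonal numbers differ by 7n − 6: here 7·89 − 6 = 617.

617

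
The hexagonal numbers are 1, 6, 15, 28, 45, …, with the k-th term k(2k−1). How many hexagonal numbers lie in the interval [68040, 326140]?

220

The n-th hexagonal number is n(2n−1).
Smallest index with value ≥ 68040: n = 185 (giving 68265).
Largest index with value ≤ 326140: n = 404 (giving 326028).
Indices 185 through 404: 220 terms.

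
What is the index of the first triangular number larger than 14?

5

Solve n(n+1)/2 > 14 for integer n.
The largest n with value ≤ 14 is 4 (since 10 ≤ 14 < 15), so the first above is n = 5, value 15.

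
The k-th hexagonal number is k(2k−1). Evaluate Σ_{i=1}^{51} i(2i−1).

89726

Σ i(2i−1) = 2Σi² − Σi over i = 1..51.
Σi = 1326 and Σi² = 45526.
2·45526 − 1·1326 = 89726.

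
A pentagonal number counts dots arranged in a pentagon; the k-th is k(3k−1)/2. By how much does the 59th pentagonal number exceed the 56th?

516

59·(3·59 − 1)/2 = 5192 and 56·(3·56 − 1)/2 = 4676.
Difference: 5192 − 4676 = 516.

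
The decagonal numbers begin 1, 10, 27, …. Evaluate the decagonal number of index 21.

The 21st decagonal number is n(4n−3) with n = 21.
21·(4·21 − 3) = 21·81 = 1701.

1701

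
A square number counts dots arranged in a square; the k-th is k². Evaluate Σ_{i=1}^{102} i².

358955

Σ_{i=1}^{102} i² = 102·103·205/6 = 358955.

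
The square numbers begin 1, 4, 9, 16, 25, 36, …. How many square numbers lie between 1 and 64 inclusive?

The n-th square number is n².
Smallest index with value ≥ 1: n = 1 (giving 1).
Largest index with value ≤ 64: n = 8 (giving 64).
Indices 1 through 8: 8 terms.

8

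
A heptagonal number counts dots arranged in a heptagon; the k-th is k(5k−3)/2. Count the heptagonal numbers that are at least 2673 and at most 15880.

The n-th heptagonal number is n(5n−3)/2.
Smallest index with value ≥ 2673: n = 33 (giving 2673).
Largest index with value ≤ 15880: n = 80 (giving 15880).
Indices 33 through 80: 48 terms.

48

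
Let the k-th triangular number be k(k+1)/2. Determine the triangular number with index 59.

The 59th triangular number is n(n+1)/2 with n = 59.
59·60/2 = 3540/2 = 1770.

1770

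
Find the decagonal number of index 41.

41·(4·41 − 3) = 41·161 = 6601.

6601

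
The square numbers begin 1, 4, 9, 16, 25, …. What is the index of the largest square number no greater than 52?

Solve n² ≤ 52 for integer n.
n = 7 gives 49 ≤ 52, while n = 8 gives 64 > 52; so the answer is index 7.

7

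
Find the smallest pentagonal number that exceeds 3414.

Solve n(3n−1)/2 > 3414 for integer n.
The largest n with value ≤ 3414 is 47 (since 3290 ≤ 3414 < 3432), so the first above is n = 48, value 3432.

3432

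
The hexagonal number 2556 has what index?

36

Set n(2n−1) = 2556, giving 2n² − n − 2556 = 0.
So n = (1 + 143) / 4 = 144/4 = 36.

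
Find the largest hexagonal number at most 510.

Solve n(2n−1) ≤ 510 for integer n.
n = 16 gives 496 ≤ 510, while n = 17 gives 561 > 510; so the answer is 496.

496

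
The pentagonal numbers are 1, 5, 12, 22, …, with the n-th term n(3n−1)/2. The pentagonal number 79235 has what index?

Set n(3n−1)/2 = 79235, giving 3n² − n − 158470 = 0.
The discriminant is 1 + 24·79235 = 1901641, and √1901641 = 1379.
So n = (1 + 1379) / 6 = 1380/6 = 230.

230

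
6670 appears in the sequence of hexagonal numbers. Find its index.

58

Set n(2n−1) = 6670, giving 2n² − n − 6670 = 0.
So n = (1 + 231) / 4 = 232/4 = 58.
Check: 58·(2·58 − 1) = 6670. ✓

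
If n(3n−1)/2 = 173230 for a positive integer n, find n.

Set n(3n−1)/2 = 173230, giving 3n² − n − 346460 = 0.
So n = (1 + 2039) / 6 = 2040/6 = 340.

340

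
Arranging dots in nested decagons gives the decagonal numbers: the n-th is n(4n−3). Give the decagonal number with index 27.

The 27th decagonal number is n(4n−3) with n = 27.
27·(4·27 − 3) = 27·105 = 2835.

2835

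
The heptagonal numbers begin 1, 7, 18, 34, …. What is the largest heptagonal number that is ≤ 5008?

Solve n(5n−3)/2 ≤ 5008 for integer n.
n = 45 gives 4995 ≤ 5008, while n = 46 gives 5221 > 5008; so the answer is 4995.

4995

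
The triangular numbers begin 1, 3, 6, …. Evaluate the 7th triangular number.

28

The 7th triangular number is n(n+1)/2 with n = 7.
7·8/2 = 56/2 = 28.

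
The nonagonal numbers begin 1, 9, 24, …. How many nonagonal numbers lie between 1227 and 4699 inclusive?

18

The n-th nonagonal number is n(7n−5)/2.
Smallest index with value ≥ 1227: n = 20 (giving 1350).
Largest index with value ≤ 4699: n = 37 (giving 4699).
Indices 20 through 37: 18 terms.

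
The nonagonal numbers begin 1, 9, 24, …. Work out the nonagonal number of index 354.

The 354th nonagonal number is n(7n−5)/2 with n = 354.
354·(7·354 − 5)/2 = 354·2473/2 = 437721.

437721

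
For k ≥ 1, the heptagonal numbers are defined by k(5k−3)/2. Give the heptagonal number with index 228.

129618

The 228th heptagonal number is n(5n−3)/2 with n = 228.
228·(5·228 − 3)/2 = 228·1137/2 = 129618.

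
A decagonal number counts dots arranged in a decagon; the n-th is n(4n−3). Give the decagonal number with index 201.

161001

The 201st decagonal number is n(4n−3) with n = 201.
201·(4·201 − 3) = 201·801 = 161001.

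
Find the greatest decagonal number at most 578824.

Solve n(4n−3) ≤ 578824 for integer n.
n = 380 gives 576460 ≤ 578824, while n = 381 gives 579501 > 578824; so the answer is 576460.

576460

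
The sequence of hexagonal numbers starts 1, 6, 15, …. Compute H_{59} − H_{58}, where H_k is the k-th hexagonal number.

233

Consecutive hexagonal numbers differ by 4n − 3: here 4·59 − 3 = 233.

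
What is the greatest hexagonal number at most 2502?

Solve n(2n−1) ≤ 2502 for integer n.
n = 35 gives 2415 ≤ 2502, while n = 36 gives 2556 > 2502; so the answer is 2415.

2415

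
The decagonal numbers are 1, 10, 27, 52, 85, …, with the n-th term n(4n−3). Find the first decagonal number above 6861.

Solve n(4n−3) > 6861 for integer n.
The largest n with value ≤ 6861 is 41 (since 6601 ≤ 6861 < 6930), so the first above is n = 42, value 6930.

6930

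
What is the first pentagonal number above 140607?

141220

Solve n(3n−1)/2 > 140607 for integer n.
The largest n with value ≤ 140607 is 306 (since 140301 ≤ 140607 < 141220), so the first above is n = 307, value 141220.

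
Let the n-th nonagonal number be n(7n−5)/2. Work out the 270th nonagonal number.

270·(7·270 − 5)/2 = 270·1885/2 = 254475.

254475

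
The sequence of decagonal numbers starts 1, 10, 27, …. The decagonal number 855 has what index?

Set n(4n−3) = 855, giving 4n² − 3n − 855 = 0.
The discriminant is 9 + 16·855 = 13689, and √13689 = 117.
So n = (3 + 117) / 8 = 120/8 = 15.

15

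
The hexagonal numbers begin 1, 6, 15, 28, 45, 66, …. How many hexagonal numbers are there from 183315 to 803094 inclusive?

331

The n-th hexagonal number is n(2n−1).
Smallest index with value ≥ 183315: n = 303 (giving 183315).
Largest index with value ≤ 803094: n = 633 (giving 800745).
Indices 303 through 633: 331 terms.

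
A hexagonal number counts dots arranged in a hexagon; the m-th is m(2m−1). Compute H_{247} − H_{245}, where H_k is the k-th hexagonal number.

247·(2·247 − 1) = 121771 and 245·(2·245 − 1) = 119805.
Difference: 121771 − 119805 = 1966.

1966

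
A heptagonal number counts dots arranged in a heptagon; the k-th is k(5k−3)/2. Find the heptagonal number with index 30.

The 30th heptagonal number is n(5n−3)/2 with n = 30.
30·(5·30 − 3)/2 = 30·147/2 = 2205.

2205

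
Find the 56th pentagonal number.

The 56th pentagonal number is n(3n−1)/2 with n = 56.
56·(3·56 − 1)/2 = 56·167/2 = 4676.

4676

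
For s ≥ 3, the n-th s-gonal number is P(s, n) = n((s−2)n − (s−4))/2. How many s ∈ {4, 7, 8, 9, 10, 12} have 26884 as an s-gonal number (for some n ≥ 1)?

s = 4: P(4, 163) = 26569 and P(4, 164) = 26896; 26884 is not s-gonal.
s = 7: P(7, 104) = 26884. ✓
s = 8: P(8, 94) = 26320 and P(8, 95) = 26885; 26884 is not s-gonal.
s = 9: P(9, 88) = 26884. ✓
s = 10: P(10, 82) = 26650 and P(10, 83) = 27307; 26884 is not s-gonal.
s = 12: P(12, 73) = 26353 and P(12, 74) = 27084; 26884 is not s-gonal.
Hits: s ∈ {7, 9} → 2.

2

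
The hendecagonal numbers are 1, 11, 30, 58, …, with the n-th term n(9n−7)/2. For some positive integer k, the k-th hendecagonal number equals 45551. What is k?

Set n(9n−7)/2 = 45551, giving 9n² − 7n − 91102 = 0.
The discriminant is 49 + 72·45551 = 3279721, and √3279721 = 1811.
So n = (7 + 1811) / 18 = 1818/18 = 101.

101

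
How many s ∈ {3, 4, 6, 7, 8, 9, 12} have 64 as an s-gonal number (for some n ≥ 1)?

s = 3: P(3, 10) = 55 and P(3, 11) = 66; 64 is not s-gonal.
s = 4: P(4, 8) = 64. ✓
s = 6: P(6, 5) = 45 and P(6, 6) = 66; 64 is not s-gonal.
s = 7: P(7, 5) = 55 and P(7, 6) = 81; 64 is not s-gonal.
s = 8: P(8, 4) = 40 and P(8, 5) = 65; 64 is not s-gonal.
s = 9: P(9, 4) = 46 and P(9, 5) = 75; 64 is not s-gonal.
s = 12: P(12, 4) = 64. ✓
Hits: s ∈ {4, 12} → 2.

2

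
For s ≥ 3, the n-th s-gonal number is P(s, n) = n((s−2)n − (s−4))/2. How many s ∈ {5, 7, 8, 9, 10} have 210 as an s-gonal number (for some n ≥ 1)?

s = 5: P(5, 12) = 210. ✓
s = 7: P(7, 9) = 189 and P(7, 10) = 235; 210 is not s-gonal.
s = 8: P(8, 8) = 176 and P(8, 9) = 225; 210 is not s-gonal.
s = 9: P(9, 8) = 204 and P(9, 9) = 261; 210 is not s-gonal.
s = 10: P(10, 7) = 175 and P(10, 8) = 232; 210 is not s-gonal.
Hits: s ∈ {5} → 1.

1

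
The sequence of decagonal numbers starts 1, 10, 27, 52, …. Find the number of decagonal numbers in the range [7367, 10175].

7

The n-th decagonal number is n(4n−3).
Smallest index with value ≥ 7367: n = 44 (giving 7612).
Largest index with value ≤ 10175: n = 50 (giving 9850).
Indices 44 through 50: 7 terms.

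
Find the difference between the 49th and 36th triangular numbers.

559

49·50/2 = 1225 and 36·37/2 = 666.
Difference: 1225 − 666 = 559.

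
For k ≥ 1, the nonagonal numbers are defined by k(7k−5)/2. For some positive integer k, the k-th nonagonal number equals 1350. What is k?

20

Set n(7n−5)/2 = 1350, giving 7n² − 5n − 2700 = 0.
So n = (5 + 275) / 14 = 280/14 = 20.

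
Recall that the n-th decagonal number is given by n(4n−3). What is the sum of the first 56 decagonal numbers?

235676

Σ i(4i−3) = 4Σi² − 3Σi over i = 1..56.
Σi = 1596 and Σi² = 60116.
4·60116 − 3·1596 = 235676.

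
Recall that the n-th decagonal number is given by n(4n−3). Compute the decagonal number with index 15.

The 15th decagonal number is n(4n−3) with n = 15.
15·(4·15 − 3) = 15·57 = 855.

855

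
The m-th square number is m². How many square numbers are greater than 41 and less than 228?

9

The n-th square number is n².
Smallest index with value > 41: n = 7 (giving 49).
Largest index with value < 228: n = 15 (giving 225).
Indices 7 through 15: 9 terms.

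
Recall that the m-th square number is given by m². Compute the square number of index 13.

The 13th square number is n² with n = 13.
13² = 169.

169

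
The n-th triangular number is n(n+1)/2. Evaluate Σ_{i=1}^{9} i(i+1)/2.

Σ i(i+1)/2 = (Σi² + Σi) / 2 over i = 1..9.
Σi = 45 and Σi² = 285.
(1·285 + 1·45) / 2 = 330/2 = 165.

165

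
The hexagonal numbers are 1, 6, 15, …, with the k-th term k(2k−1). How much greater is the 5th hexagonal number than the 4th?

17

Consecutive hexagonal numbers differ by 4n − 3: here 4·5 − 3 = 17.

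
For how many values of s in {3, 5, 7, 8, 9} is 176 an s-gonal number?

s = 3: P(3, 18) = 171 and P(3, 19) = 190; 176 is not s-gonal.
s = 5: P(5, 11) = 176. ✓
s = 7: P(7, 8) = 148 and P(7, 9) = 189; 176 is not s-gonal.
s = 8: P(8, 8) = 176. ✓
s = 9: P(9, 7) = 154 and P(9, 8) = 204; 176 is not s-gonal.
Hits: s ∈ {5, 8} → 2.

2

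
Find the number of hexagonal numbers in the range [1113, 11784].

54

The n-th hexagonal number is n(2n−1).
Smallest index with value ≥ 1113: n = 24 (giving 1128).
Largest index with value ≤ 11784: n = 77 (giving 11781).
Indices 24 through 77: 54 terms.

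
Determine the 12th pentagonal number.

210

The 12th pentagonal number is n(3n−1)/2 with n = 12.
12·(3·12 − 1)/2 = 12·35/2 = 210.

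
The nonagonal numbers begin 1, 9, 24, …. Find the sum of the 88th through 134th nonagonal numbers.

2044030

Σ i(7i−5)/2 = (7Σi² − 5Σi) / 2 over i = 88..134.
Σi = 9045 − 3828 = 5217 and Σi² = 811035 − 223300 = 587735.
(7·587735 − 5·5217) / 2 = 4088060/2 = 2044030.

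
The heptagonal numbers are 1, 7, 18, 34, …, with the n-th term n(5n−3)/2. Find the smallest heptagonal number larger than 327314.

Solve n(5n−3)/2 > 327314 for integer n.
The largest n with value ≤ 327314 is 362 (since 327067 ≤ 327314 < 328878), so the first above is n = 363, value 328878.

328878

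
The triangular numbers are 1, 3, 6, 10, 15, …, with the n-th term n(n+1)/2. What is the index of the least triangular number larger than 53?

Solve n(n+1)/2 > 53 for integer n.
The largest n with value ≤ 53 is 9 (since 45 ≤ 53 < 55), so the first above is n = 10, value 55.

10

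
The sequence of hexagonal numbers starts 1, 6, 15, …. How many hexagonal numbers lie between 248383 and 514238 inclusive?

155

The n-th hexagonal number is n(2n−1).
Smallest index with value ≥ 248383: n = 353 (giving 248865).
Largest index with value ≤ 514238: n = 507 (giving 513591).
Indices 353 through 507: 155 terms.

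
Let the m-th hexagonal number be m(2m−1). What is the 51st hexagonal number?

The 51st hexagonal number is n(2n−1) with n = 51.
51·(2·51 − 1) = 51·101 = 5151.

5151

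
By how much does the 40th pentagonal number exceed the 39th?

Consecutive pentagonal numbers differ by 3n − 2: here 3·40 − 2 = 118.

118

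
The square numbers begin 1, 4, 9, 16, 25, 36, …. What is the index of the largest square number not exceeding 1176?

Solve n² ≤ 1176 for integer n.
n = 34 gives 1156 ≤ 1176, while n = 35 gives 1225 > 1176; so the answer is index 34.

34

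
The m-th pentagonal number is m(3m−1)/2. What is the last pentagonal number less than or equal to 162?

145

Solve n(3n−1)/2 ≤ 162 for integer n.
n = 10 gives 145 ≤ 162, while n = 11 gives 176 > 162; so the answer is 145.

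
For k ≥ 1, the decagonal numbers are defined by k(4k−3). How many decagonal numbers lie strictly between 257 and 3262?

20

The n-th decagonal number is n(4n−3).
Smallest index with value > 257: n = 9 (giving 297).
Largest index with value < 3262: n = 28 (giving 3052).
Indices 9 through 28: 20 terms.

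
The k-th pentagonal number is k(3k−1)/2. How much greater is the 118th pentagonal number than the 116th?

701

118·(3·118 − 1)/2 = 20827 and 116·(3·116 − 1)/2 = 20126.
Difference: 20827 − 20126 = 701.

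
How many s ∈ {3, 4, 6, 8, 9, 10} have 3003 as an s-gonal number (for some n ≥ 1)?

s = 3: P(3, 77) = 3003. ✓
s = 4: P(4, 54) = 2916 and P(4, 55) = 3025; 3003 is not s-gonal.
s = 6: P(6, 39) = 3003. ✓
s = 8: P(8, 31) = 2821 and P(8, 32) = 3008; 3003 is not s-gonal.
s = 9: P(9, 29) = 2871 and P(9, 30) = 3075; 3003 is not s-gonal.
s = 10: P(10, 27) = 2835 and P(10, 28) = 3052; 3003 is not s-gonal.
Hits: s ∈ {3, 6} → 2.

2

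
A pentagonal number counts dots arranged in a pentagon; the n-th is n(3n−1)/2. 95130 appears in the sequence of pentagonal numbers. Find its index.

252

Set n(3n−1)/2 = 95130, giving 3n² − n − 190260 = 0.
The discriminant is 1 + 24·95130 = 2283121, and √2283121 = 1511.
So n = (1 + 1511) / 6 = 1512/6 = 252.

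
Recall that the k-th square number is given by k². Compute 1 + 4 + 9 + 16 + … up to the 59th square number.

70210

Σ_{i=1}^{59} i² = 59·60·119/6 = 70210.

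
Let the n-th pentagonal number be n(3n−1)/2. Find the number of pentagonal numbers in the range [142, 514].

The n-th pentagonal number is n(3n−1)/2.
Smallest index with value ≥ 142: n = 10 (giving 145).
Largest index with value ≤ 514: n = 18 (giving 477).
Indices 10 through 18: 9 terms.

9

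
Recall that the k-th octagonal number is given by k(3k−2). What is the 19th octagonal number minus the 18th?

109

Consecutive octagonal numbers differ by 6n − 5: here 6·19 − 5 = 109.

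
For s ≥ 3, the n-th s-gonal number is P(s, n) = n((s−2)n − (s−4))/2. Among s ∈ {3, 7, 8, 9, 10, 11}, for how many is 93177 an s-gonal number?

s = 3: P(3, 431) = 93096 and P(3, 432) = 93528; 93177 is not s-gonal.
s = 7: P(7, 193) = 92833 and P(7, 194) = 93799; 93177 is not s-gonal.
s = 8: P(8, 176) = 92576 and P(8, 177) = 93633; 93177 is not s-gonal.
s = 9: P(9, 163) = 92584 and P(9, 164) = 93726; 93177 is not s-gonal.
s = 10: P(10, 153) = 93177. ✓
s = 11: P(11, 144) = 92808 and P(11, 145) = 94105; 93177 is not s-gonal.
Hits: s ∈ {10} → 1.

1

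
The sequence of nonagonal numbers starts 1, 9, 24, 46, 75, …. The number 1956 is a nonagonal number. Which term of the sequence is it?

24

Set n(7n−5)/2 = 1956, giving 7n² − 5n − 3912 = 0.
So n = (5 + 331) / 14 = 336/14 = 24.
Check: 24·(7·24 − 5)/2 = 1956. ✓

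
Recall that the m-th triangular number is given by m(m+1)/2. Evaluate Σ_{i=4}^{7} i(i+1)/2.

Σ i(i+1)/2 = (Σi² + Σi) / 2 over i = 4..7.
Σi = 28 − 6 = 22 and Σi² = 140 − 14 = 126.
(1·126 + 1·22) / 2 = 148/2 = 74.

74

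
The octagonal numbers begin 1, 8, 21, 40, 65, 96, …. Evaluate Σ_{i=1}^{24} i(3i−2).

14100

Σ i(3i−2) = 3Σi² − 2Σi over i = 1..24.
Σi = 300 and Σi² = 4900.
3·4900 − 2·300 = 14100.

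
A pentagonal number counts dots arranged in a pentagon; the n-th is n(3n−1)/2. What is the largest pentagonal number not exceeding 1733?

1717

Solve n(3n−1)/2 ≤ 1733 for integer n.
n = 34 gives 1717 ≤ 1733, while n = 35 gives 1820 > 1733; so the answer is 1717.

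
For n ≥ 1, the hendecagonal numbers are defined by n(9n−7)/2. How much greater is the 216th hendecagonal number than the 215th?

Consecutive hendecagonal numbers differ by 9n − 8: here 9·216 − 8 = 1936.

1936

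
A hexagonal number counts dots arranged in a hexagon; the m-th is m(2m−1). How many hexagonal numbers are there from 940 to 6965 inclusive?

The n-th hexagonal number is n(2n−1).
Smallest index with value ≥ 940: n = 22 (giving 946).
Largest index with value ≤ 6965: n = 59 (giving 6903).
Indices 22 through 59: 38 terms.

38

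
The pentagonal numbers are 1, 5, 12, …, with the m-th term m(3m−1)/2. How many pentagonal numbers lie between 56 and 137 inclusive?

The n-th pentagonal number is n(3n−1)/2.
Smallest index with value ≥ 56: n = 7 (giving 70).
Largest index with value ≤ 137: n = 9 (giving 117).
Indices 7 through 9: 3 terms.

3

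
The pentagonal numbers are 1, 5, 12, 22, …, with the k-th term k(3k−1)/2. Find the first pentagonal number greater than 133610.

133952

Solve n(3n−1)/2 > 133610 for integer n.
The largest n with value ≤ 133610 is 298 (since 133057 ≤ 133610 < 133952), so the first above is n = 299, value 133952.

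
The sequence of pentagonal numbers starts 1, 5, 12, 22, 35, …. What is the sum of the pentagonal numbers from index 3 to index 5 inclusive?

Σ i(3i−1)/2 = (3Σi² − Σi) / 2 over i = 3..5.
Σi = 15 − 3 = 12 and Σi² = 55 − 5 = 50.
(3·50 − 1·12) / 2 = 138/2 = 69.

69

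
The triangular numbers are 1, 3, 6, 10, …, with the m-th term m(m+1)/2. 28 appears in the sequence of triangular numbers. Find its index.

Set n(n+1)/2 = 28, giving n² + n − 56 = 0.
The discriminant is 1 + 8·28 = 225, and √225 = 15.
So n = (-1 + 15) / 2 = 14/2 = 7.

7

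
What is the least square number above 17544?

Solve n² > 17544 for integer n.
The largest n with value ≤ 17544 is 132 (since 17424 ≤ 17544 < 17689), so the first above is n = 133, value 17689.

17689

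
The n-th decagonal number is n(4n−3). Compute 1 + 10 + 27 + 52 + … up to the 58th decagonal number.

261783

Σ i(4i−3) = 4Σi² − 3Σi over i = 1..58.
Σi = 1711 and Σi² = 66729.
4·66729 − 3·1711 = 261783.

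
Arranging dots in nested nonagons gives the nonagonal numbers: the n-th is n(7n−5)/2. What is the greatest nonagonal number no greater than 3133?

Solve n(7n−5)/2 ≤ 3133 for integer n.
n = 30 gives 3075 ≤ 3133, while n = 31 gives 3286 > 3133; so the answer is 3075.

3075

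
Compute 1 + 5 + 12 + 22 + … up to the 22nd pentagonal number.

Σ i(3i−1)/2 = (3Σi² − Σi) / 2 over i = 1..22.
Σi = 253 and Σi² = 3795.
(3·3795 − 1·253) / 2 = 11132/2 = 5566.

5566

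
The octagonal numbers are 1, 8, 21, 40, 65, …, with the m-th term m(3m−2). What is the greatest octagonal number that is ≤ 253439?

Solve n(3n−2) ≤ 253439 for integer n.
n = 290 gives 251720 ≤ 253439, while n = 291 gives 253461 > 253439; so the answer is 251720.

251720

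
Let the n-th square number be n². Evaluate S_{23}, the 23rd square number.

The 23rd square number is n² with n = 23.
23² = 529.

529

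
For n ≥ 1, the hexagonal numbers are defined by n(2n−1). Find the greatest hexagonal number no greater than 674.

630

Solve n(2n−1) ≤ 674 for integer n.
n = 18 gives 630 ≤ 674, while n = 19 gives 703 > 674; so the answer is 630.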